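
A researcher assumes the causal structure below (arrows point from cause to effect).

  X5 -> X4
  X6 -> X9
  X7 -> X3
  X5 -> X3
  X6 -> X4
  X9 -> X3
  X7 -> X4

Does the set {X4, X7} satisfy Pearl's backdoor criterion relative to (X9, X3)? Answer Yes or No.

No

Backdoor paths from X9 to X3 (paths whose first edge points into X9):
  P1: X9 <- X6 -> X4 <- X5 -> X3
  P2: X9 <- X6 -> X4 <- X7 -> X3
Condition 1 (no descendant of X9 in the set): holds — descendants of X9 are {X3}; none are in {X4, X7}.
Condition 2 (every backdoor path blocked by {X4, X7}):
  P1: open — collider(s) X4 are conditioned on (or have a conditioned descendant) and no non-collider on the path is in the set.
  P2: blocked at fork node X7 ∈ conditioning set.
{X4, X7} does not satisfy the backdoor criterion.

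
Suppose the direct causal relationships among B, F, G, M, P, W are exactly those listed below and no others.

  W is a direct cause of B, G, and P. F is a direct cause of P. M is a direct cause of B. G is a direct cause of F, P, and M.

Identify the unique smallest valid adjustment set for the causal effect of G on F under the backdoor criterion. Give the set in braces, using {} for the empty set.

{}

Variables eligible for adjustment (non-descendants of G, excluding G and F): {W}.
Backdoor paths from G to F:
  P1: G <- W -> P <- F
Each backdoor path contains an unconditioned collider, so every path is already blocked with the empty conditioning set:
  P1: blocked at collider P (neither it nor any descendant is in the conditioning set).
The empty set is therefore the unique smallest valid set.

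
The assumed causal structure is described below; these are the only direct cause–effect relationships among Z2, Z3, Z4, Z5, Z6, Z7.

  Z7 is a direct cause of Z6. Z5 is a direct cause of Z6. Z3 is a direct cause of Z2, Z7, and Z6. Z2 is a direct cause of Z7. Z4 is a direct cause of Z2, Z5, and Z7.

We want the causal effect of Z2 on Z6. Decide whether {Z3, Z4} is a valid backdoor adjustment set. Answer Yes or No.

Yes

Backdoor paths from Z2 to Z6 (paths whose first edge points into Z2):
  P1: Z2 <- Z3 -> Z7 <- Z4 -> Z5 -> Z6
  P2: Z2 <- Z3 -> Z7 -> Z6
  P3: Z2 <- Z3 -> Z6
  P4: Z2 <- Z4 -> Z5 -> Z6
  P5: Z2 <- Z4 -> Z7 <- Z3 -> Z6
  P6: Z2 <- Z4 -> Z7 -> Z6
Condition 1 (no descendant of Z2 in the set): holds — descendants of Z2 are {Z6, Z7}; none are in {Z3, Z4}.
Condition 2 (every backdoor path blocked by {Z3, Z4}):
  P1: blocked at fork node Z3 ∈ conditioning set.
  P2: blocked at fork node Z3 ∈ conditioning set.
  P3: blocked at fork node Z3 ∈ conditioning set.
  P4: blocked at fork node Z4 ∈ conditioning set.
  P5: blocked at fork node Z4 ∈ conditioning set.
  P6: blocked at fork node Z4 ∈ conditioning set.
{Z3, Z4} satisfies the backdoor criterion.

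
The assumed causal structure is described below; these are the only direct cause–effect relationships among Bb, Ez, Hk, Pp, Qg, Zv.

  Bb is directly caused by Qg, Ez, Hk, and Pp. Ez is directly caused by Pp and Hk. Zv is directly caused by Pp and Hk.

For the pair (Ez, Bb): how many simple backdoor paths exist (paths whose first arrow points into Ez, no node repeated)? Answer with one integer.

4

A backdoor path from Ez to Bb is any simple undirected path whose first edge points into Ez (i.e. leaves Ez via a parent).
Parents of Ez: {Hk, Pp}.
Enumerating:
  P1: Ez <- Hk -> Zv <- Pp -> Bb
  P2: Ez <- Hk -> Bb
  P3: Ez <- Pp -> Zv <- Hk -> Bb
  P4: Ez <- Pp -> Bb
That exhausts the simple backdoor paths. Count: 4.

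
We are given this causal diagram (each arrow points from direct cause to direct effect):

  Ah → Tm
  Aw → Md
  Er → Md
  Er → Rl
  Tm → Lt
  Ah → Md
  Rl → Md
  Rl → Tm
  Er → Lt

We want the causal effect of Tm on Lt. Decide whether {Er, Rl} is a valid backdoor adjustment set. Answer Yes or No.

Backdoor paths from Tm to Lt (paths whose first edge points into Tm):
  P1: Tm <- Ah -> Md <- Er -> Lt
  P2: Tm <- Ah -> Md <- Rl <- Er -> Lt
  P3: Tm <- Rl <- Er -> Lt
  P4: Tm <- Rl -> Md <- Er -> Lt
Condition 1 (no descendant of Tm in the set): holds — descendants of Tm are {Lt}; none are in {Er, Rl}.
Condition 2 (every backdoor path blocked by {Er, Rl}):
  P1: blocked at collider Md (neither it nor any descendant is in the conditioning set).
  P2: blocked at collider Md (neither it nor any descendant is in the conditioning set).
  P3: blocked at chain node Rl ∈ conditioning set.
  P4: blocked at fork node Rl ∈ conditioning set.
{Er, Rl} satisfies the backdoor criterion.

Yes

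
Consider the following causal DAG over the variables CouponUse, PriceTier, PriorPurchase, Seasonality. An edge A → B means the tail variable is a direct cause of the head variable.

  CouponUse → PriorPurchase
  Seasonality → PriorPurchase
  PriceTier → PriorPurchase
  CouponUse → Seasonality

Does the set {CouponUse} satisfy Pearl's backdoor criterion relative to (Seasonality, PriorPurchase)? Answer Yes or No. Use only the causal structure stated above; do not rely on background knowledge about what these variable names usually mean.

Backdoor paths from Seasonality to PriorPurchase (paths whose first edge points into Seasonality):
  P1: Seasonality <- CouponUse -> PriorPurchase
Condition 1 (no descendant of Seasonality in the set): holds — descendants of Seasonality are {PriorPurchase}; none are in {CouponUse}.
Condition 2 (every backdoor path blocked by {CouponUse}):
  P1: blocked at fork node CouponUse ∈ conditioning set.
{CouponUse} satisfies the backdoor criterion.

Yes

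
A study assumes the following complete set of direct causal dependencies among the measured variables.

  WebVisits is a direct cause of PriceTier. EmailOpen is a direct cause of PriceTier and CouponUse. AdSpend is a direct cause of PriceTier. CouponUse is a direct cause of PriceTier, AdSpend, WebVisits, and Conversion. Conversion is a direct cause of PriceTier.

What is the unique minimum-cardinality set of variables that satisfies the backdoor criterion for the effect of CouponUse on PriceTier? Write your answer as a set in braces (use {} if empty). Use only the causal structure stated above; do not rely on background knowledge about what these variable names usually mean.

{EmailOpen}

Variables eligible for adjustment (non-descendants of CouponUse, excluding CouponUse and PriceTier): {EmailOpen}.
Backdoor paths from CouponUse to PriceTier:
  P1: CouponUse <- EmailOpen -> PriceTier
The empty set is not sufficient: P1 (CouponUse <- EmailOpen -> PriceTier) has no collider blocking it and no conditioned non-collider, so it is open.
Try {EmailOpen}:
  P1: blocked at fork node EmailOpen ∈ conditioning set.
{EmailOpen} contains no descendant of CouponUse and blocks every backdoor path.
{EmailOpen} is the unique smallest valid adjustment set.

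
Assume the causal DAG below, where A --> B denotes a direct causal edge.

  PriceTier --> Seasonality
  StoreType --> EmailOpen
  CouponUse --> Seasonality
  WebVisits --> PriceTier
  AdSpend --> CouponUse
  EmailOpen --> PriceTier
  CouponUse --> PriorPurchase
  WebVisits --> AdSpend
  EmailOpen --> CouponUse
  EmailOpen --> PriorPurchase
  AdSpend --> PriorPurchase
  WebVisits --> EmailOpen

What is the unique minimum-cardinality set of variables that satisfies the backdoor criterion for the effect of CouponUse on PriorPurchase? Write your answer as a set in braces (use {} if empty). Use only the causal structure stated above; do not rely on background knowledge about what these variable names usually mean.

{AdSpend, EmailOpen}

Variables eligible for adjustment (non-descendants of CouponUse, excluding CouponUse and PriorPurchase): {AdSpend, EmailOpen, PriceTier, StoreType, WebVisits}.
Backdoor paths from CouponUse to PriorPurchase:
  P1: CouponUse <- AdSpend <- WebVisits -> EmailOpen -> PriorPurchase
  P2: CouponUse <- AdSpend <- WebVisits -> PriceTier <- EmailOpen -> PriorPurchase
  P3: CouponUse <- AdSpend -> PriorPurchase
  P4: CouponUse <- EmailOpen <- WebVisits -> AdSpend -> PriorPurchase
  P5: CouponUse <- EmailOpen -> PriceTier <- WebVisits -> AdSpend -> PriorPurchase
  P6: CouponUse <- EmailOpen -> PriorPurchase
The empty set is not sufficient: P1 (CouponUse <- AdSpend <- WebVisits -> EmailOpen -> PriorPurchase) has no collider blocking it and no conditioned non-collider, so it is open.
Try {AdSpend, EmailOpen}:
  P1: blocked at chain node AdSpend ∈ conditioning set.
  P2: blocked at chain node AdSpend ∈ conditioning set.
  P3: blocked at fork node AdSpend ∈ conditioning set.
  P4: blocked at chain node EmailOpen ∈ conditioning set.
  P5: blocked at fork node EmailOpen ∈ conditioning set.
  P6: blocked at fork node EmailOpen ∈ conditioning set.
{AdSpend, EmailOpen} contains no descendant of CouponUse and blocks every backdoor path.
Every element of {AdSpend, EmailOpen} is needed (dropping AdSpend leaves P3 open; dropping EmailOpen leaves P6 open), so no proper subset is valid.
Among all size-2 subsets of the eligible variables, only {AdSpend, EmailOpen} blocks every backdoor path, so it is the unique smallest valid adjustment set.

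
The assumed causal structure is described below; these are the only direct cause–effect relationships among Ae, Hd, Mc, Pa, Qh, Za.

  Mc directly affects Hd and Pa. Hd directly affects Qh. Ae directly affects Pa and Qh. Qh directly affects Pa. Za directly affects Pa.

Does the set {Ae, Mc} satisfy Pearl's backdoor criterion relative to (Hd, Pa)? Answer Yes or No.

Yes

Backdoor paths from Hd to Pa (paths whose first edge points into Hd):
  P1: Hd <- Mc -> Pa
Condition 1 (no descendant of Hd in the set): holds — descendants of Hd are {Pa, Qh}; none are in {Ae, Mc}.
Condition 2 (every backdoor path blocked by {Ae, Mc}):
  P1: blocked at fork node Mc ∈ conditioning set.
{Ae, Mc} satisfies the backdoor criterion.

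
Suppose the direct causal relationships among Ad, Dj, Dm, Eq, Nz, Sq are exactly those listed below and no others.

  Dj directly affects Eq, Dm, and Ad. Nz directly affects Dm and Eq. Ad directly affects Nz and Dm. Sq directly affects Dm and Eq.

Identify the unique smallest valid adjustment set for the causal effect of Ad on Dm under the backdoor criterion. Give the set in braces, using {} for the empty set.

Variables eligible for adjustment (non-descendants of Ad, excluding Ad and Dm): {Dj, Sq}.
Backdoor paths from Ad to Dm:
  P1: Ad <- Dj -> Eq <- Sq -> Dm
  P2: Ad <- Dj -> Eq <- Nz -> Dm
  P3: Ad <- Dj -> Dm
The empty set is not sufficient: P3 (Ad <- Dj -> Dm) has no collider blocking it and no conditioned non-collider, so it is open.
Try {Dj}:
  P1: blocked at fork node Dj ∈ conditioning set.
  P2: blocked at fork node Dj ∈ conditioning set.
  P3: blocked at fork node Dj ∈ conditioning set.
{Dj} contains no descendant of Ad and blocks every backdoor path.
No other singleton works — e.g. {Sq} leaves P3 open — so {Dj} is the unique smallest valid adjustment set.

{Dj}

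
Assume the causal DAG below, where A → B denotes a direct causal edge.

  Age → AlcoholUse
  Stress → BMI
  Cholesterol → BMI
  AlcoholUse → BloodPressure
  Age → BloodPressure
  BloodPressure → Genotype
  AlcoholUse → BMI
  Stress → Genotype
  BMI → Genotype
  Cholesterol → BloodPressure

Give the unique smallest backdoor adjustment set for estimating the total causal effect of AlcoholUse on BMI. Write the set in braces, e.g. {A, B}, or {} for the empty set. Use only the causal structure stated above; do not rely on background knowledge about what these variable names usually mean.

Variables eligible for adjustment (non-descendants of AlcoholUse, excluding AlcoholUse and BMI): {Age, Cholesterol, Stress}.
Backdoor paths from AlcoholUse to BMI:
  P1: AlcoholUse <- Age -> BloodPressure <- Cholesterol -> BMI
  P2: AlcoholUse <- Age -> BloodPressure -> Genotype <- Stress -> BMI
  P3: AlcoholUse <- Age -> BloodPressure -> Genotype <- BMI
Each backdoor path contains an unconditioned collider, so every path is already blocked with the empty conditioning set:
  P1: blocked at collider BloodPressure (neither it nor any descendant is in the conditioning set).
  P2: blocked at collider Genotype (neither it nor any descendant is in the conditioning set).
  P3: blocked at collider Genotype (neither it nor any descendant is in the conditioning set).
The empty set is therefore the unique smallest valid set.

{}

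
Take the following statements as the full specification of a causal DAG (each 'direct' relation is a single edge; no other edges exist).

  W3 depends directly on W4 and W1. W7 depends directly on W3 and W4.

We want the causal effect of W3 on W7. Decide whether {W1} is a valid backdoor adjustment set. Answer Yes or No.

Backdoor paths from W3 to W7 (paths whose first edge points into W3):
  P1: W3 <- W4 -> W7
Condition 1 (no descendant of W3 in the set): holds — descendants of W3 are {W7}; none are in {W1}.
Condition 2 (every backdoor path blocked by {W1}):
  P1: open — no interior node is in the conditioning set.
{W1} does not satisfy the backdoor criterion.

No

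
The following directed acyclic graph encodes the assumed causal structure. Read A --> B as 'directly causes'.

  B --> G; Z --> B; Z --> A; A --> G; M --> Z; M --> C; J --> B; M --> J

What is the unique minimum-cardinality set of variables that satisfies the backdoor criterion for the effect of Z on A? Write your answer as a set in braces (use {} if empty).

{}

Variables eligible for adjustment (non-descendants of Z, excluding Z and A): {C, J, M}.
Backdoor paths from Z to A:
  P1: Z <- M -> J -> B -> G <- A
Each backdoor path contains an unconditioned collider, so every path is already blocked with the empty conditioning set:
  P1: blocked at collider G (neither it nor any descendant is in the conditioning set).
The empty set is therefore the unique smallest valid set.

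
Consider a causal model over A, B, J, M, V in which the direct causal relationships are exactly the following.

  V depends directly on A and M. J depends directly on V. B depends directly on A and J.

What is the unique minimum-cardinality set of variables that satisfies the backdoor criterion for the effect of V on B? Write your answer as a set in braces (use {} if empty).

Variables eligible for adjustment (non-descendants of V, excluding V and B): {A, M}.
Backdoor paths from V to B:
  P1: V <- A -> B
The empty set is not sufficient: P1 (V <- A -> B) has no collider blocking it and no conditioned non-collider, so it is open.
Try {A}:
  P1: blocked at fork node A ∈ conditioning set.
{A} contains no descendant of V and blocks every backdoor path.
No other singleton works — e.g. {M} leaves P1 open — so {A} is the unique smallest valid adjustment set.

{A}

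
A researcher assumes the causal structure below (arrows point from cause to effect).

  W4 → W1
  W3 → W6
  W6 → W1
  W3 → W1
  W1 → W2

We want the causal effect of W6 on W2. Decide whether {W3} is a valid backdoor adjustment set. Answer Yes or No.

Backdoor paths from W6 to W2 (paths whose first edge points into W6):
  P1: W6 <- W3 -> W1 -> W2
Condition 1 (no descendant of W6 in the set): holds — descendants of W6 are {W1, W2}; none are in {W3}.
Condition 2 (every backdoor path blocked by {W3}):
  P1: blocked at fork node W3 ∈ conditioning set.
{W3} satisfies the backdoor criterion.

Yes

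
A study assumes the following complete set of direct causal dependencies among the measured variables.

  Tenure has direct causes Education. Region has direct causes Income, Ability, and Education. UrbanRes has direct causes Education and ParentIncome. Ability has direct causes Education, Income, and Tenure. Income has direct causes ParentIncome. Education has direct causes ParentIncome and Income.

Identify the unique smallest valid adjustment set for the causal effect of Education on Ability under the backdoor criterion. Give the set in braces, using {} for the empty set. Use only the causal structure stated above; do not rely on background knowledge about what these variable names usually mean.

{Income}

Variables eligible for adjustment (non-descendants of Education, excluding Education and Ability): {Income, ParentIncome}.
Backdoor paths from Education to Ability:
  P1: Education <- ParentIncome -> Income -> Ability
  P2: Education <- ParentIncome -> Income -> Region <- Ability
  P3: Education <- Income -> Ability
  P4: Education <- Income -> Region <- Ability
The empty set is not sufficient: P1 (Education <- ParentIncome -> Income -> Ability) has no collider blocking it and no conditioned non-collider, so it is open.
Try {Income}:
  P1: blocked at chain node Income ∈ conditioning set.
  P2: blocked at chain node Income ∈ conditioning set.
  P3: blocked at fork node Income ∈ conditioning set.
  P4: blocked at fork node Income ∈ conditioning set.
{Income} contains no descendant of Education and blocks every backdoor path.
No other singleton works — e.g. {ParentIncome} leaves P3 open — so {Income} is the unique smallest valid adjustment set.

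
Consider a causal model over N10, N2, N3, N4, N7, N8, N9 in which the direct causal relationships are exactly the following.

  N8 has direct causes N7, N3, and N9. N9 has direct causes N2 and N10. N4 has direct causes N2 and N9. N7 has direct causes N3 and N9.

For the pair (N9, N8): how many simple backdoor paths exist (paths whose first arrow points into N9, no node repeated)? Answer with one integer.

0

A backdoor path from N9 to N8 is any simple undirected path whose first edge points into N9 (i.e. leaves N9 via a parent).
Parents of N9: {N10, N2}.
No simple path from any parent of N9 reaches N8 without revisiting N9, so there are no backdoor paths.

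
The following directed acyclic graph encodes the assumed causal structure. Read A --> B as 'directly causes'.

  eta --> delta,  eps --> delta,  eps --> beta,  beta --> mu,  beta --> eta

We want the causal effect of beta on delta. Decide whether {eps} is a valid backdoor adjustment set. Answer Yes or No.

Backdoor paths from beta to delta (paths whose first edge points into beta):
  P1: beta <- eps -> delta
Condition 1 (no descendant of beta in the set): holds — descendants of beta are {delta, eta, mu}; none are in {eps}.
Condition 2 (every backdoor path blocked by {eps}):
  P1: blocked at fork node eps ∈ conditioning set.
{eps} satisfies the backdoor criterion.

Yes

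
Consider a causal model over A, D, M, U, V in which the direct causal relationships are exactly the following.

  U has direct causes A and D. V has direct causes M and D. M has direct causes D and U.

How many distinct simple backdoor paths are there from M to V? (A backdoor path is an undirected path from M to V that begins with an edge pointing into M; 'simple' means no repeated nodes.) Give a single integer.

A backdoor path from M to V is any simple undirected path whose first edge points into M (i.e. leaves M via a parent).
Parents of M: {D, U}.
Enumerating:
  P1: M <- D -> V
  P2: M <- U <- D -> V
That exhausts the simple backdoor paths. Count: 2.

2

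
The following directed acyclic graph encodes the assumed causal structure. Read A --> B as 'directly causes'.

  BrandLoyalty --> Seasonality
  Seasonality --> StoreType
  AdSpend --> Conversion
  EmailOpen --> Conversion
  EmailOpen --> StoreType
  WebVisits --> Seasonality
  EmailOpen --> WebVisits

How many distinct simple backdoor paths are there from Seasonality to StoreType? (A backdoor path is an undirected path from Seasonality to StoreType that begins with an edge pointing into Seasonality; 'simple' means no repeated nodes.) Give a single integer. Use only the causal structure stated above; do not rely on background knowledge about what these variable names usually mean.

1

A backdoor path from Seasonality to StoreType is any simple undirected path whose first edge points into Seasonality (i.e. leaves Seasonality via a parent).
Parents of Seasonality: {BrandLoyalty, WebVisits}.
Enumerating:
  P1: Seasonality <- WebVisits <- EmailOpen -> StoreType
That exhausts the simple backdoor paths. Count: 1.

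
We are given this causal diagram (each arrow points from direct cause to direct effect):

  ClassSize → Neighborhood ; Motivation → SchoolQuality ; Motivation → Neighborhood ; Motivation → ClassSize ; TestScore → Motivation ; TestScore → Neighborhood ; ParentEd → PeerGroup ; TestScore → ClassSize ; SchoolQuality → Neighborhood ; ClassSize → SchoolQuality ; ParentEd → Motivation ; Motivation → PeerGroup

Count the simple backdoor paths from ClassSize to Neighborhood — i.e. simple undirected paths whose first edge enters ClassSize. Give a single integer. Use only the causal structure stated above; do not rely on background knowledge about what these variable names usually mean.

6

A backdoor path from ClassSize to Neighborhood is any simple undirected path whose first edge points into ClassSize (i.e. leaves ClassSize via a parent).
Parents of ClassSize: {Motivation, TestScore}.
Enumerating:
  P1: ClassSize <- TestScore -> Motivation -> SchoolQuality -> Neighborhood
  P2: ClassSize <- TestScore -> Motivation -> Neighborhood
  P3: ClassSize <- TestScore -> Neighborhood
  P4: ClassSize <- Motivation <- TestScore -> Neighborhood
  P5: ClassSize <- Motivation -> SchoolQuality -> Neighborhood
  P6: ClassSize <- Motivation -> Neighborhood
That exhausts the simple backdoor paths. Count: 6.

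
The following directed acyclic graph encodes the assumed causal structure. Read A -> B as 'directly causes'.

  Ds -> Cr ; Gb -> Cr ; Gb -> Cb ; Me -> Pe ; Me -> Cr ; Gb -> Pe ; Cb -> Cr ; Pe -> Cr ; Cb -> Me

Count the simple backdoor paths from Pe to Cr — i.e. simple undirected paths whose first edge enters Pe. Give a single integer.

6

A backdoor path from Pe to Cr is any simple undirected path whose first edge points into Pe (i.e. leaves Pe via a parent).
Parents of Pe: {Gb, Me}.
Enumerating:
  P1: Pe <- Gb -> Cb -> Me -> Cr
  P2: Pe <- Gb -> Cb -> Cr
  P3: Pe <- Gb -> Cr
  P4: Pe <- Me <- Cb <- Gb -> Cr
  P5: Pe <- Me <- Cb -> Cr
  P6: Pe <- Me -> Cr
That exhausts the simple backdoor paths. Count: 6.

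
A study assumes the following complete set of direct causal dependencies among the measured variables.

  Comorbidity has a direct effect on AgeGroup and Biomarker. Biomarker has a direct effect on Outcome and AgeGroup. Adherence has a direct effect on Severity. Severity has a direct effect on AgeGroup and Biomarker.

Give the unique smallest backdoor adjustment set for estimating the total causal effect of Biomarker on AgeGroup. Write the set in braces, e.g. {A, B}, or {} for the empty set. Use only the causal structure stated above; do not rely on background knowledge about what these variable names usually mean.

{Comorbidity, Severity}

Variables eligible for adjustment (non-descendants of Biomarker, excluding Biomarker and AgeGroup): {Adherence, Comorbidity, Severity}.
Backdoor paths from Biomarker to AgeGroup:
  P1: Biomarker <- Comorbidity -> AgeGroup
  P2: Biomarker <- Severity -> AgeGroup
The empty set is not sufficient: P1 (Biomarker <- Comorbidity -> AgeGroup) has no collider blocking it and no conditioned non-collider, so it is open.
Try {Comorbidity, Severity}:
  P1: blocked at fork node Comorbidity ∈ conditioning set.
  P2: blocked at fork node Severity ∈ conditioning set.
{Comorbidity, Severity} contains no descendant of Biomarker and blocks every backdoor path.
Every element of {Comorbidity, Severity} is needed (dropping Comorbidity leaves P1 open; dropping Severity leaves P2 open), so no proper subset is valid.
Among all size-2 subsets of the eligible variables, only {Comorbidity, Severity} blocks every backdoor path, so it is the unique smallest valid adjustment set.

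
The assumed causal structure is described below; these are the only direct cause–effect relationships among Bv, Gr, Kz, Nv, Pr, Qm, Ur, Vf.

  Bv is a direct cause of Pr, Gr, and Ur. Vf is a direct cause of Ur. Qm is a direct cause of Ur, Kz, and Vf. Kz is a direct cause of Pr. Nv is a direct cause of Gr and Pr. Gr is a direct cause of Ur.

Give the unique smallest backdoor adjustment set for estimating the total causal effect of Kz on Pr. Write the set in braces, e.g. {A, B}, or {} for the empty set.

{}

Variables eligible for adjustment (non-descendants of Kz, excluding Kz and Pr): {Bv, Gr, Nv, Qm, Ur, Vf}.
Backdoor paths from Kz to Pr:
  P1: Kz <- Qm -> Vf -> Ur <- Bv -> Gr <- Nv -> Pr
  P2: Kz <- Qm -> Vf -> Ur <- Bv -> Pr
  P3: Kz <- Qm -> Vf -> Ur <- Gr <- Bv -> Pr
  P4: Kz <- Qm -> Vf -> Ur <- Gr <- Nv -> Pr
  P5: Kz <- Qm -> Ur <- Bv -> Gr <- Nv -> Pr
  P6: Kz <- Qm -> Ur <- Bv -> Pr
  P7: Kz <- Qm -> Ur <- Gr <- Bv -> Pr
  P8: Kz <- Qm -> Ur <- Gr <- Nv -> Pr
Each backdoor path contains an unconditioned collider, so every path is already blocked with the empty conditioning set:
  P1: blocked at collider Ur (neither it nor any descendant is in the conditioning set).
  P2: blocked at collider Ur (neither it nor any descendant is in the conditioning set).
  P3: blocked at collider Ur (neither it nor any descendant is in the conditioning set).
  P4: blocked at collider Ur (neither it nor any descendant is in the conditioning set).
  P5: blocked at collider Ur (neither it nor any descendant is in the conditioning set).
  P6: blocked at collider Ur (neither it nor any descendant is in the conditioning set).
  P7: blocked at collider Ur (neither it nor any descendant is in the conditioning set).
  P8: blocked at collider Ur (neither it nor any descendant is in the conditioning set).
The empty set is therefore the unique smallest valid set.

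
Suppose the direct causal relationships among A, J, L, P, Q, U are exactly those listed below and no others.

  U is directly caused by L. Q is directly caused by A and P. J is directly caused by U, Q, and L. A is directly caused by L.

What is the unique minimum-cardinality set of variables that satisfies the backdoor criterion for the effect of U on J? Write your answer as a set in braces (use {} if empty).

Variables eligible for adjustment (non-descendants of U, excluding U and J): {A, L, P, Q}.
Backdoor paths from U to J:
  P1: U <- L -> A -> Q -> J
  P2: U <- L -> J
The empty set is not sufficient: P1 (U <- L -> A -> Q -> J) has no collider blocking it and no conditioned non-collider, so it is open.
Try {L}:
  P1: blocked at fork node L ∈ conditioning set.
  P2: blocked at fork node L ∈ conditioning set.
{L} contains no descendant of U and blocks every backdoor path.
No other singleton works — e.g. {A} leaves P2 open — so {L} is the unique smallest valid adjustment set.

{L}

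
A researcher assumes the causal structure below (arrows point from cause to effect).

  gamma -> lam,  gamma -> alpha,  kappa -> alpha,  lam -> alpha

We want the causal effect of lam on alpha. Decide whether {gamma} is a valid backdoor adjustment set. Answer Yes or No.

Yes

Backdoor paths from lam to alpha (paths whose first edge points into lam):
  P1: lam <- gamma -> alpha
Condition 1 (no descendant of lam in the set): holds — descendants of lam are {alpha}; none are in {gamma}.
Condition 2 (every backdoor path blocked by {gamma}):
  P1: blocked at fork node gamma ∈ conditioning set.
{gamma} satisfies the backdoor criterion.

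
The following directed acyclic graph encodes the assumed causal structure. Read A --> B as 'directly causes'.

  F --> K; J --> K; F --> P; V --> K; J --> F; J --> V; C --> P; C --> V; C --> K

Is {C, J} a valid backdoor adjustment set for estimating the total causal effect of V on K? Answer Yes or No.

Backdoor paths from V to K (paths whose first edge points into V):
  P1: V <- J -> F -> P <- C -> K
  P2: V <- J -> F -> K
  P3: V <- J -> K
  P4: V <- C -> P <- F <- J -> K
  P5: V <- C -> P <- F -> K
  P6: V <- C -> K
Condition 1 (no descendant of V in the set): holds — descendants of V are {K}; none are in {C, J}.
Condition 2 (every backdoor path blocked by {C, J}):
  P1: blocked at fork node J ∈ conditioning set.
  P2: blocked at fork node J ∈ conditioning set.
  P3: blocked at fork node J ∈ conditioning set.
  P4: blocked at fork node C ∈ conditioning set.
  P5: blocked at fork node C ∈ conditioning set.
  P6: blocked at fork node C ∈ conditioning set.
{C, J} satisfies the backdoor criterion.

Yes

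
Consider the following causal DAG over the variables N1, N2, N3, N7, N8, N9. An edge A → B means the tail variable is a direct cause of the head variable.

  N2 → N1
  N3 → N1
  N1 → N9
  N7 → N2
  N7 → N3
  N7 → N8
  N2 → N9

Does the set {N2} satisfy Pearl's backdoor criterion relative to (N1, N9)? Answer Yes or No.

Backdoor paths from N1 to N9 (paths whose first edge points into N1):
  P1: N1 <- N2 -> N9
  P2: N1 <- N3 <- N7 -> N2 -> N9
Condition 1 (no descendant of N1 in the set): holds — descendants of N1 are {N9}; none are in {N2}.
Condition 2 (every backdoor path blocked by {N2}):
  P1: blocked at fork node N2 ∈ conditioning set.
  P2: blocked at chain node N2 ∈ conditioning set.
{N2} satisfies the backdoor criterion.

Yes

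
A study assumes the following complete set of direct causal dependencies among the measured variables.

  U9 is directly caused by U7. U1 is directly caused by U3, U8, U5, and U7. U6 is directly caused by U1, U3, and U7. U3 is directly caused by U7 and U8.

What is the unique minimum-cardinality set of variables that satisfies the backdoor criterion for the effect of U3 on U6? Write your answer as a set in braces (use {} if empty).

{U7, U8}

Variables eligible for adjustment (non-descendants of U3, excluding U3 and U6): {U5, U7, U8, U9}.
Backdoor paths from U3 to U6:
  P1: U3 <- U8 -> U1 <- U7 -> U6
  P2: U3 <- U8 -> U1 -> U6
  P3: U3 <- U7 -> U1 -> U6
  P4: U3 <- U7 -> U6
The empty set is not sufficient: P2 (U3 <- U8 -> U1 -> U6) has no collider blocking it and no conditioned non-collider, so it is open.
Try {U7, U8}:
  P1: blocked at fork node U8 ∈ conditioning set.
  P2: blocked at fork node U8 ∈ conditioning set.
  P3: blocked at fork node U7 ∈ conditioning set.
  P4: blocked at fork node U7 ∈ conditioning set.
{U7, U8} contains no descendant of U3 and blocks every backdoor path.
Every element of {U7, U8} is needed (dropping U7 leaves P3 open; dropping U8 leaves P2 open), so no proper subset is valid.
Among all size-2 subsets of the eligible variables, only {U7, U8} blocks every backdoor path, so it is the unique smallest valid adjustment set.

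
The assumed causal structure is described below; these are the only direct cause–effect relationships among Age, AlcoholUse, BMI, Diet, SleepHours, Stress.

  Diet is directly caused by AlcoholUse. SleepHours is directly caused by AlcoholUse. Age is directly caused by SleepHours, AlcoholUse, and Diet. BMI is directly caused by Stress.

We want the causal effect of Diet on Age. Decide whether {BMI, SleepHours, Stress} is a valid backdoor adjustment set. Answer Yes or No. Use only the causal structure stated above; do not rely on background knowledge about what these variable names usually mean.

Backdoor paths from Diet to Age (paths whose first edge points into Diet):
  P1: Diet <- AlcoholUse -> SleepHours -> Age
  P2: Diet <- AlcoholUse -> Age
Condition 1 (no descendant of Diet in the set): holds — descendants of Diet are {Age}; none are in {BMI, SleepHours, Stress}.
Condition 2 (every backdoor path blocked by {BMI, SleepHours, Stress}):
  P1: blocked at chain node SleepHours ∈ conditioning set.
  P2: open — no interior node is in the conditioning set.
{BMI, SleepHours, Stress} does not satisfy the backdoor criterion.

No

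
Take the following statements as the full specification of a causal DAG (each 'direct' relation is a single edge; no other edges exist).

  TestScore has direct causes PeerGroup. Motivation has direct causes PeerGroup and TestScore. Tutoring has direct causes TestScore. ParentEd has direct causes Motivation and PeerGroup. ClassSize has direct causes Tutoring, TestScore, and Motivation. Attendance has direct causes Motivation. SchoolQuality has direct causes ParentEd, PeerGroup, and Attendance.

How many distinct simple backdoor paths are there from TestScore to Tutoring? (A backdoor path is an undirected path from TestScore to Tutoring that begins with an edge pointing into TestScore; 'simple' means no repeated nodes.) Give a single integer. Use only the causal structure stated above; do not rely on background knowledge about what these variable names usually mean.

A backdoor path from TestScore to Tutoring is any simple undirected path whose first edge points into TestScore (i.e. leaves TestScore via a parent).
Parents of TestScore: {PeerGroup}.
Enumerating:
  P1: TestScore <- PeerGroup -> Motivation -> ClassSize <- Tutoring
  P2: TestScore <- PeerGroup -> ParentEd <- Motivation -> ClassSize <- Tutoring
  P3: TestScore <- PeerGroup -> ParentEd -> SchoolQuality <- Attendance <- Motivation -> ClassSize <- Tutoring
  P4: TestScore <- PeerGroup -> SchoolQuality <- Attendance <- Motivation -> ClassSize <- Tutoring
  P5: TestScore <- PeerGroup -> SchoolQuality <- ParentEd <- Motivation -> ClassSize <- Tutoring
That exhausts the simple backdoor paths. Count: 5.

5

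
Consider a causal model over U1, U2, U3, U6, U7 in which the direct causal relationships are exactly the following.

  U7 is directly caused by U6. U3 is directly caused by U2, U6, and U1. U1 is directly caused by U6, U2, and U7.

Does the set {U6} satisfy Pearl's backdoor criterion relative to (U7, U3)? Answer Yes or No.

Yes

Backdoor paths from U7 to U3 (paths whose first edge points into U7):
  P1: U7 <- U6 -> U1 <- U2 -> U3
  P2: U7 <- U6 -> U1 -> U3
  P3: U7 <- U6 -> U3
Condition 1 (no descendant of U7 in the set): holds — descendants of U7 are {U1, U3}; none are in {U6}.
Condition 2 (every backdoor path blocked by {U6}):
  P1: blocked at fork node U6 ∈ conditioning set.
  P2: blocked at fork node U6 ∈ conditioning set.
  P3: blocked at fork node U6 ∈ conditioning set.
{U6} satisfies the backdoor criterion.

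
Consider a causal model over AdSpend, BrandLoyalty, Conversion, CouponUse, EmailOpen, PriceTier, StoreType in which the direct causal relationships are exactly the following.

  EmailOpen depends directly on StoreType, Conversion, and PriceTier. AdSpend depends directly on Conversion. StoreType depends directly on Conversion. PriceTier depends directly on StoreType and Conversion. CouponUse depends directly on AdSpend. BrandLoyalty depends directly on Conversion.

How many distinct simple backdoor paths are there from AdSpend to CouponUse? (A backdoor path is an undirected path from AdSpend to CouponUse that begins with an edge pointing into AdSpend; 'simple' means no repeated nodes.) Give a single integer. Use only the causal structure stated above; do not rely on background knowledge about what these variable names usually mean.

0

A backdoor path from AdSpend to CouponUse is any simple undirected path whose first edge points into AdSpend (i.e. leaves AdSpend via a parent).
Parents of AdSpend: {Conversion}.
No simple path from any parent of AdSpend reaches CouponUse without revisiting AdSpend, so there are no backdoor paths.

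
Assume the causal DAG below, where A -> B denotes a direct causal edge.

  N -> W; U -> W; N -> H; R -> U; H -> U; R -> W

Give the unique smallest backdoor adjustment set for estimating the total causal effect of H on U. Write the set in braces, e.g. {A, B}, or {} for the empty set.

{}

Variables eligible for adjustment (non-descendants of H, excluding H and U): {N, R}.
Backdoor paths from H to U:
  P1: H <- N -> W <- R -> U
  P2: H <- N -> W <- U
Each backdoor path contains an unconditioned collider, so every path is already blocked with the empty conditioning set:
  P1: blocked at collider W (neither it nor any descendant is in the conditioning set).
  P2: blocked at collider W (neither it nor any descendant is in the conditioning set).
The empty set is therefore the unique smallest valid set.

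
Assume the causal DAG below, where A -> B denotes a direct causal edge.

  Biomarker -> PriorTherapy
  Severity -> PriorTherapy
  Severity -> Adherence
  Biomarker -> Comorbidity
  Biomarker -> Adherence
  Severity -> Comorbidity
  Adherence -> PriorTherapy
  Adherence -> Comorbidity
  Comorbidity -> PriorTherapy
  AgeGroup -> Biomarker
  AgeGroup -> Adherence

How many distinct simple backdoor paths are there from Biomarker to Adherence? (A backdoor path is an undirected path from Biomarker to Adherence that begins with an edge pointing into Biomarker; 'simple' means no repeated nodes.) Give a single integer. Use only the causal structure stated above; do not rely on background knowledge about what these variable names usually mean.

1

A backdoor path from Biomarker to Adherence is any simple undirected path whose first edge points into Biomarker (i.e. leaves Biomarker via a parent).
Parents of Biomarker: {AgeGroup}.
Enumerating:
  P1: Biomarker <- AgeGroup -> Adherence
That exhausts the simple backdoor paths. Count: 1.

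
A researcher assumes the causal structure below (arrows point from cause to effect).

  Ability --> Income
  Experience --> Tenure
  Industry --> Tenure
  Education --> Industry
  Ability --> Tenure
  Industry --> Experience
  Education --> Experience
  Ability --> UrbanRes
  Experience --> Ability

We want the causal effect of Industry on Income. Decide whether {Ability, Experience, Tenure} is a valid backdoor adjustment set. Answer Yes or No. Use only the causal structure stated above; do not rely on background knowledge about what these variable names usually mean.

No

Backdoor paths from Industry to Income (paths whose first edge points into Industry):
  P1: Industry <- Education -> Experience -> Ability -> Income
  P2: Industry <- Education -> Experience -> Tenure <- Ability -> Income
Condition 1 (no descendant of Industry in the set): FAILS — Ability, Experience, and Tenure are descendants of Industry.
Condition 2 (every backdoor path blocked by {Ability, Experience, Tenure}):
  P1: blocked at chain node Experience ∈ conditioning set.
  P2: blocked at chain node Experience ∈ conditioning set.
{Ability, Experience, Tenure} does not satisfy the backdoor criterion.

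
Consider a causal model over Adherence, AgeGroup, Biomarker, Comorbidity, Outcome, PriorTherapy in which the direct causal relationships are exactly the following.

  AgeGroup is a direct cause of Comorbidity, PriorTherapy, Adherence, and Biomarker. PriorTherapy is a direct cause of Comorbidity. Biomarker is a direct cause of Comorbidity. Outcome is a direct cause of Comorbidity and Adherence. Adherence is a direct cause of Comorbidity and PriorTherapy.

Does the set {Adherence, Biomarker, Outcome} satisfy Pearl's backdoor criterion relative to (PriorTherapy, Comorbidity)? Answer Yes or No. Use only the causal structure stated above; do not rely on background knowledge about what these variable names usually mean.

Backdoor paths from PriorTherapy to Comorbidity (paths whose first edge points into PriorTherapy):
  P1: PriorTherapy <- AgeGroup -> Biomarker -> Comorbidity
  P2: PriorTherapy <- AgeGroup -> Adherence <- Outcome -> Comorbidity
  P3: PriorTherapy <- AgeGroup -> Adherence -> Comorbidity
  P4: PriorTherapy <- AgeGroup -> Comorbidity
  P5: PriorTherapy <- Adherence <- Outcome -> Comorbidity
  P6: PriorTherapy <- Adherence <- AgeGroup -> Biomarker -> Comorbidity
  P7: PriorTherapy <- Adherence <- AgeGroup -> Comorbidity
  P8: PriorTherapy <- Adherence -> Comorbidity
Condition 1 (no descendant of PriorTherapy in the set): holds — descendants of PriorTherapy are {Comorbidity}; none are in {Adherence, Biomarker, Outcome}.
Condition 2 (every backdoor path blocked by {Adherence, Biomarker, Outcome}):
  P1: blocked at chain node Biomarker ∈ conditioning set.
  P2: blocked at fork node Outcome ∈ conditioning set.
  P3: blocked at chain node Adherence ∈ conditioning set.
  P4: open — no interior node is in the conditioning set.
  P5: blocked at chain node Adherence ∈ conditioning set.
  P6: blocked at chain node Adherence ∈ conditioning set.
  P7: blocked at chain node Adherence ∈ conditioning set.
  P8: blocked at fork node Adherence ∈ conditioning set.
{Adherence, Biomarker, Outcome} does not satisfy the backdoor criterion.

No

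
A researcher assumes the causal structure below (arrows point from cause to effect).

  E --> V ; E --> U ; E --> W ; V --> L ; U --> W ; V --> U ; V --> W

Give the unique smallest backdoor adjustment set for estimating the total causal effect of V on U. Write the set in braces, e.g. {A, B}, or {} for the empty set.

Variables eligible for adjustment (non-descendants of V, excluding V and U): {E}.
Backdoor paths from V to U:
  P1: V <- E -> U
  P2: V <- E -> W <- U
The empty set is not sufficient: P1 (V <- E -> U) has no collider blocking it and no conditioned non-collider, so it is open.
Try {E}:
  P1: blocked at fork node E ∈ conditioning set.
  P2: blocked at fork node E ∈ conditioning set.
{E} contains no descendant of V and blocks every backdoor path.
{E} is the unique smallest valid adjustment set.

{E}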